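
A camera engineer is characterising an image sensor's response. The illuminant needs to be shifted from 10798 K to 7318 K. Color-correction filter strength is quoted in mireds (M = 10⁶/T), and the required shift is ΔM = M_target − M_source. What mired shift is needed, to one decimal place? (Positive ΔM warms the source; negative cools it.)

+44.0 mireds

M_source = 10⁶/10798 = 92.610; M_target = 10⁶/7318 = 136.649.
ΔM = 136.649 − 92.610 = 44.040 → +44.0 mireds, a warming shift.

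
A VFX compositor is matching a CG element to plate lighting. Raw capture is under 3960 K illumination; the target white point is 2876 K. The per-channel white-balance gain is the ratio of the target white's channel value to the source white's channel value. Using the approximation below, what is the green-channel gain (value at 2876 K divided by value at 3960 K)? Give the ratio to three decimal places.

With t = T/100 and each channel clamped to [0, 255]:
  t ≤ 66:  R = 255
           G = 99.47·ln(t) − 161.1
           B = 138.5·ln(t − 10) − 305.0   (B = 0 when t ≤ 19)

0.845

At 3960 K (t = 39.6):
  G = 99.47·ln 39.6 − 161.1 = 99.47·3.6788 − 161.1 = 204.833.
At 2876 K (t = 28.76):
  G = 99.47·ln 28.76 − 161.1 = 99.47·3.3590 − 161.1 = 173.018.
Gain = 173.018 / 204.833 = 0.8447 → 0.845.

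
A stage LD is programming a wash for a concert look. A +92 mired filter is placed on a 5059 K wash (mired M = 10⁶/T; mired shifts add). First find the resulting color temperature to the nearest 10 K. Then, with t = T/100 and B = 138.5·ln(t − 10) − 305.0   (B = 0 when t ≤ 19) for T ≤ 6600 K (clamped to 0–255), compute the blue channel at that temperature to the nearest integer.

M_in = 10⁶/5059 = 197.67; M_out = 197.67 + (+92) = 289.67.
T_out = 10⁶/289.67 = 3452.2 K → 3450 K; t = 34.5.
B = 138.5·ln(34.5 − 10) − 305.0 = 138.5·ln 24.5 − 305.0 = 138.5·3.1987 − 305.0 = 138.016.
Rounded: 138.

138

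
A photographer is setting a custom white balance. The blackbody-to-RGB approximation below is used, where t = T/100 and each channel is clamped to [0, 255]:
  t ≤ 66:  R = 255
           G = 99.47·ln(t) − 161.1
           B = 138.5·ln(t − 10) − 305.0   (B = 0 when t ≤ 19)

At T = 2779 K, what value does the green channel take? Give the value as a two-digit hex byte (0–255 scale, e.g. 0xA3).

t = 2779/100 = 27.79; the t ≤ 66 branch applies.
G = 99.47·ln 27.79 − 161.1 = 99.47·3.3247 − 161.1 = 169.606.
Rounded: 170; in hex, 0xAA.

0xAA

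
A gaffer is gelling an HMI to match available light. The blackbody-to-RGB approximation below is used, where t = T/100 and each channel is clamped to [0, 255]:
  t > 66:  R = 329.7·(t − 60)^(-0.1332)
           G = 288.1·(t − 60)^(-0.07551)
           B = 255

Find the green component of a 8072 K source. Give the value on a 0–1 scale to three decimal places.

t = 8072/100 = 80.72; the t > 66 branch applies.
G = 288.1·(80.72 − 60)^(-0.07551) = 288.1·20.72^(-0.07551) = 288.1·0.79543 = 229.162.
On a 0–1 scale: 229.162/255 = 0.8987 → 0.899.

0.899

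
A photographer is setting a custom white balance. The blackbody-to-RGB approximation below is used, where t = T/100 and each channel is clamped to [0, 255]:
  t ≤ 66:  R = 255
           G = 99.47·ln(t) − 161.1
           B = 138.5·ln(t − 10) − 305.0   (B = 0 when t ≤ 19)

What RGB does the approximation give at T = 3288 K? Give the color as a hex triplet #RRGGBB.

#FFBA81

t = 3288/100 = 32.88; the t ≤ 66 branch applies.
R = 255 by definition for t ≤ 66.
G = 99.47·ln 32.88 − 161.1 = 99.47·3.4929 − 161.1 = 186.335.
B = 138.5·ln(32.88 − 10) − 305.0 = 138.5·ln 22.88 − 305.0 = 138.5·3.1303 − 305.0 = 128.541.
Rounded: (255, 186, 129).
In hex: #FFBA81.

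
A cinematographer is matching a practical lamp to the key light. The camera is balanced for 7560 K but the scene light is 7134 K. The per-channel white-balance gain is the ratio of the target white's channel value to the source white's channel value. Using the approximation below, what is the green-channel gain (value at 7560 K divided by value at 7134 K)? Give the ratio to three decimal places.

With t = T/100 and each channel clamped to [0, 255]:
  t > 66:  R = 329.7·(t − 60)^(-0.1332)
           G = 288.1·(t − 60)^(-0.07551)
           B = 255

0.976

At 7134 K (t = 71.34):
  G = 288.1·(71.34 − 60)^(-0.07551) = 288.1·11.34^(-0.07551) = 288.1·0.83247 = 239.833.
At 7560 K (t = 75.6):
  G = 288.1·(75.6 − 60)^(-0.07551) = 288.1·15.6^(-0.07551) = 288.1·0.81266 = 234.126.
Gain = 234.126 / 239.833 = 0.9762 → 0.976.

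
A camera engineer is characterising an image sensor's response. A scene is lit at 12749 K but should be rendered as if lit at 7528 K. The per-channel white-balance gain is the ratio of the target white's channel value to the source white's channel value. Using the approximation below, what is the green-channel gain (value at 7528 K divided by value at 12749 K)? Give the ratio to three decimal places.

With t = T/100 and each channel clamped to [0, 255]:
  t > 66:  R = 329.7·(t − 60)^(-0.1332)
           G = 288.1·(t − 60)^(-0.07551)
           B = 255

1.119

At 12749 K (t = 127.49):
  G = 288.1·(127.49 − 60)^(-0.07551) = 288.1·67.49^(-0.07551) = 288.1·0.72757 = 209.613.
At 7528 K (t = 75.28):
  G = 288.1·(75.28 − 60)^(-0.07551) = 288.1·15.28^(-0.07551) = 288.1·0.81393 = 234.493.
Gain = 234.493 / 209.613 = 1.1187 → 1.119.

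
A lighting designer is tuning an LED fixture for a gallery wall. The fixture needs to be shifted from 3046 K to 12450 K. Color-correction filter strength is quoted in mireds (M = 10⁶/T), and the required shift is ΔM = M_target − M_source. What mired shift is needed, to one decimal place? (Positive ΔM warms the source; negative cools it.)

-248.0 mireds

M_source = 10⁶/3046 = 328.299; M_target = 10⁶/12450 = 80.321.
ΔM = 80.321 − 328.299 = -247.978 → -248.0 mireds, a cooling shift.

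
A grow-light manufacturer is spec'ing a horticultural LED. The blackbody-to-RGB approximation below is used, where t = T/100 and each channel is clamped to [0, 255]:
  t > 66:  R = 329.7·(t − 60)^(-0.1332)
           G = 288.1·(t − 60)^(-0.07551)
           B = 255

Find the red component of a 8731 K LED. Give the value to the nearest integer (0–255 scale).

212

t = 8731/100 = 87.31; the t > 66 branch applies.
R = 329.7·(87.31 − 60)^(-0.1332) = 329.7·27.31^(-0.1332) = 329.7·0.64370 = 212.227.
Rounded: 212.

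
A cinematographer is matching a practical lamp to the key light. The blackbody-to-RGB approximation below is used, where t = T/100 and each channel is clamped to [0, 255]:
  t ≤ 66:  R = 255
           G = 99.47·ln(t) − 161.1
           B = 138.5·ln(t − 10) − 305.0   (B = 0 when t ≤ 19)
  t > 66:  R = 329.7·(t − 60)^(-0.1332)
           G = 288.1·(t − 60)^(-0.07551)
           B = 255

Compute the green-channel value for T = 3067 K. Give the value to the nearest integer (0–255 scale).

179

t = 3067/100 = 30.67; the t ≤ 66 branch applies.
G = 99.47·ln 30.67 − 161.1 = 99.47·3.4233 − 161.1 = 179.414.
Rounded: 179.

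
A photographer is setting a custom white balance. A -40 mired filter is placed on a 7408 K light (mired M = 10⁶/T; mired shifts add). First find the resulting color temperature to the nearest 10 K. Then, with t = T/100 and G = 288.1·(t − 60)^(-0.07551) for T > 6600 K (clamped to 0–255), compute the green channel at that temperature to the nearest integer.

216

M_in = 10⁶/7408 = 134.99; M_out = 134.99 + (-40) = 94.99.
T_out = 10⁶/94.99 = 10527.5 K → 10530 K; t = 105.3.
G = 288.1·(105.3 − 60)^(-0.07551) = 288.1·45.3^(-0.07551) = 288.1·0.74980 = 216.019.
Rounded: 216.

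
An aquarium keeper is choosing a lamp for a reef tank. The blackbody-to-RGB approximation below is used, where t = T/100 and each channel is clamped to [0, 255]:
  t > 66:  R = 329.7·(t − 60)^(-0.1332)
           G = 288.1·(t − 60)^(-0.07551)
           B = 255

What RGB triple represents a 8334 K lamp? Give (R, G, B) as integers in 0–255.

(217, 227, 255)

t = 8334/100 = 83.34; the t > 66 branch applies.
R = 329.7·(83.34 − 60)^(-0.1332) = 329.7·23.34^(-0.1332) = 329.7·0.65731 = 216.714.
G = 288.1·(83.34 − 60)^(-0.07551) = 288.1·23.34^(-0.07551) = 288.1·0.78831 = 227.111.
B = 255 by definition for t > 66.
Rounded: (217, 227, 255).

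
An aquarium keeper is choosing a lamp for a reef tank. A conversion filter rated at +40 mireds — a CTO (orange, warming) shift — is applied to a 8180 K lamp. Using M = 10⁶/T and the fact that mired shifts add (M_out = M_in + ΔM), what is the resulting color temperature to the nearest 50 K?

M_in = 10⁶/8180 = 122.25 mireds.
M_out = 122.25 + (+40) = 162.25 mireds.
T_out = 10⁶/162.25 = 6163.4 K → 6150 K.

6150 K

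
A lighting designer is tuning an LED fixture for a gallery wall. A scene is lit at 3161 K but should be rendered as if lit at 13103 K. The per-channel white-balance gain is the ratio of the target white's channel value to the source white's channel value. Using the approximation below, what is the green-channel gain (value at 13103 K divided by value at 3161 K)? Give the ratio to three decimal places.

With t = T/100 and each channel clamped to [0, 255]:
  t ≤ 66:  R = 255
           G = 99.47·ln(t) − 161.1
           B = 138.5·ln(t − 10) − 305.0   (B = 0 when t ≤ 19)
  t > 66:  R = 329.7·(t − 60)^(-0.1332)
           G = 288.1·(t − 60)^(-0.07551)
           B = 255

At 3161 K (t = 31.61):
  G = 99.47·ln 31.61 − 161.1 = 99.47·3.4535 − 161.1 = 182.417.
At 13103 K (t = 131.03):
  G = 288.1·(131.03 − 60)^(-0.07551) = 288.1·71.03^(-0.07551) = 288.1·0.72477 = 208.805.
Gain = 208.805 / 182.417 = 1.1447 → 1.145.

1.145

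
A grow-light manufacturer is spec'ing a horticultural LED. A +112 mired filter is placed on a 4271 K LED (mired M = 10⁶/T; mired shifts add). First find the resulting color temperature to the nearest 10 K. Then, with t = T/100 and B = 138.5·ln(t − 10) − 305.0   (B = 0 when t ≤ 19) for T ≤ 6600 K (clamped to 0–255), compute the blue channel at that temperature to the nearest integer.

102

M_in = 10⁶/4271 = 234.14; M_out = 234.14 + (+112) = 346.14.
T_out = 10⁶/346.14 = 2889.0 K → 2890 K; t = 28.9.
B = 138.5·ln(28.9 − 10) − 305.0 = 138.5·ln 18.9 − 305.0 = 138.5·2.9392 − 305.0 = 102.074.
Rounded: 102.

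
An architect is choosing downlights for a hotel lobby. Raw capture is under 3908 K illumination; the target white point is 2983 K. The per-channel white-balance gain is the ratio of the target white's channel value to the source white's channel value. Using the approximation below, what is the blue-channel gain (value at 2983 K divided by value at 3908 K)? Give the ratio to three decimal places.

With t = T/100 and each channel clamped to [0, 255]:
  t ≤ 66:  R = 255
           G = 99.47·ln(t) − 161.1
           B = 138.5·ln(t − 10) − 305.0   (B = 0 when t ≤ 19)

At 3908 K (t = 39.08):
  B = 138.5·ln(39.08 − 10) − 305.0 = 138.5·ln 29.08 − 305.0 = 138.5·3.3701 − 305.0 = 161.752.
At 2983 K (t = 29.83):
  B = 138.5·ln(29.83 − 10) − 305.0 = 138.5·ln 19.83 − 305.0 = 138.5·2.9872 − 305.0 = 108.727.
Gain = 108.727 / 161.752 = 0.6722 → 0.672.

0.672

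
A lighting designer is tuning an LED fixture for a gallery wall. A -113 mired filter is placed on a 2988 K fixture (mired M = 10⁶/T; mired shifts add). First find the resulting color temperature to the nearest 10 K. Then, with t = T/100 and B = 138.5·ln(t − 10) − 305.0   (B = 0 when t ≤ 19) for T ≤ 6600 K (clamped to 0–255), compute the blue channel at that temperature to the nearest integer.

188

M_in = 10⁶/2988 = 334.67; M_out = 334.67 + (-113) = 221.67.
T_out = 10⁶/221.67 = 4511.2 K → 4510 K; t = 45.1.
B = 138.5·ln(45.1 − 10) − 305.0 = 138.5·ln 35.1 − 305.0 = 138.5·3.5582 − 305.0 = 187.811.
Rounded: 188.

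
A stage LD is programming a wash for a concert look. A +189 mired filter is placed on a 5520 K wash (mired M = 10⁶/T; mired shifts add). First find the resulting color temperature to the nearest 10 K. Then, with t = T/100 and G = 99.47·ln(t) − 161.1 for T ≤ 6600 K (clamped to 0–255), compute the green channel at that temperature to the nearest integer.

167

M_in = 10⁶/5520 = 181.16; M_out = 181.16 + (+189) = 370.16.
T_out = 10⁶/370.16 = 2701.5 K → 2700 K; t = 27.
G = 99.47·ln 27 − 161.1 = 99.47·3.2958 − 161.1 = 166.737.
Rounded: 167.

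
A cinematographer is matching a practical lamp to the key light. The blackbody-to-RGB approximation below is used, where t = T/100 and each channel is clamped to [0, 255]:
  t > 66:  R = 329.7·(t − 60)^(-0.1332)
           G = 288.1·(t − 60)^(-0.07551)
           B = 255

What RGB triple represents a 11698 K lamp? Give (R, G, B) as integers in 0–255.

t = 11698/100 = 116.98; the t > 66 branch applies.
R = 329.7·(116.98 − 60)^(-0.1332) = 329.7·56.98^(-0.1332) = 329.7·0.58363 = 192.423.
G = 288.1·(116.98 − 60)^(-0.07551) = 288.1·56.98^(-0.07551) = 288.1·0.73693 = 212.309.
B = 255 by definition for t > 66.
Rounded: (192, 212, 255).

(192, 212, 255)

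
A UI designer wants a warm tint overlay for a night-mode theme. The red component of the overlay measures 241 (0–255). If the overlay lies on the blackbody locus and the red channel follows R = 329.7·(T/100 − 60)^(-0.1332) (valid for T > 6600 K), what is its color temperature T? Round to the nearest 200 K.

7000 K

(t − 60)^(-0.1332) = 241/329.7 = 0.73097.
t − 60 = 0.73097^(1/-0.1332) = 0.73097^(-7.508) = 10.514, so t = 70.514.
T = 100·t = 7051 K → 7000 K to the nearest 200 K.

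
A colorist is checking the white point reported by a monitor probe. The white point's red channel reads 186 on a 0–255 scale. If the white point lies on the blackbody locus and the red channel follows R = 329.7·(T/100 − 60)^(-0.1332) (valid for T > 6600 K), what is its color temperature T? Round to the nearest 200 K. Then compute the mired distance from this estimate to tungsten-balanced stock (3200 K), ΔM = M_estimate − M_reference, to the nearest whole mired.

(t − 60)^(-0.1332) = 186/329.7 = 0.56415.
t − 60 = 0.56415^(1/-0.1332) = 0.56415^(-7.508) = 73.521, so t = 133.521.
T = 100·t = 13352 K → 13400 K to the nearest 200 K.
M_estimate = 10⁶/13400 = 74.63; M_reference = 10⁶/3200 = 312.50.
ΔM = 74.63 − 312.50 = -237.87 → -238 mireds.

-238 mireds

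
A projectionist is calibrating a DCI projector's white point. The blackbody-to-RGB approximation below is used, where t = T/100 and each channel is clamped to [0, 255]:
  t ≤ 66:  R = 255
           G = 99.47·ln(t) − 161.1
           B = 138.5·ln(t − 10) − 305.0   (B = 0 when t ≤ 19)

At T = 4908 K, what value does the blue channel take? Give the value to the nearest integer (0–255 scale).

203

t = 4908/100 = 49.08; the t ≤ 66 branch applies.
B = 138.5·ln(49.08 − 10) − 305.0 = 138.5·ln 39.08 − 305.0 = 138.5·3.6656 − 305.0 = 202.687.
Rounded: 203.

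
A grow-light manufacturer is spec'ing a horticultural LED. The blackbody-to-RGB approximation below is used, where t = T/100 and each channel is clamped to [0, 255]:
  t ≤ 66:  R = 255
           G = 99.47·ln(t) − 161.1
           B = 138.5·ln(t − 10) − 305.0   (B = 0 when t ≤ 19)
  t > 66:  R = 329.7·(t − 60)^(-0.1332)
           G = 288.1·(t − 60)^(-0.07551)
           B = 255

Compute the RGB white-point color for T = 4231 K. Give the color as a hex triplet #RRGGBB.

#FFD3B0

t = 4231/100 = 42.31; the t ≤ 66 branch applies.
R = 255 by definition for t ≤ 66.
G = 99.47·ln 42.31 − 161.1 = 99.47·3.7450 − 161.1 = 211.417.
B = 138.5·ln(42.31 − 10) − 305.0 = 138.5·ln 32.31 − 305.0 = 138.5·3.4754 − 305.0 = 176.340.
Rounded: (255, 211, 176).
In hex: #FFD3B0.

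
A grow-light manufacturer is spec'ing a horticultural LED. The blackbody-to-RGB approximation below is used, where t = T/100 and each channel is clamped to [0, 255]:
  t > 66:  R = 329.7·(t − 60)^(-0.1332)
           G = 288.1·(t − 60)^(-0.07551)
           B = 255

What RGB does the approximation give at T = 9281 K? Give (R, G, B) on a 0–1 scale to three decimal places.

t = 9281/100 = 92.81; the t > 66 branch applies.
R = 329.7·(92.81 − 60)^(-0.1332) = 329.7·32.81^(-0.1332) = 329.7·0.62816 = 207.103.
G = 288.1·(92.81 − 60)^(-0.07551) = 288.1·32.81^(-0.07551) = 288.1·0.76829 = 221.345.
B = 255 by definition for t > 66.
Dividing each by 255: (0.8122, 0.8680, 1.0000) → (0.812, 0.868, 1.000).

(0.812, 0.868, 1.000)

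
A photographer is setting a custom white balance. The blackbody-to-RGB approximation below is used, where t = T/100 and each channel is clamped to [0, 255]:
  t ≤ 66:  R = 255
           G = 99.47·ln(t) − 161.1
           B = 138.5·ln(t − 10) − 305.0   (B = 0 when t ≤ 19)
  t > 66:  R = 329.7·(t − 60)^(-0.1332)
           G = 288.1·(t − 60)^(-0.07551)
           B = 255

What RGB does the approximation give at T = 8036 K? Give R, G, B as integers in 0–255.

t = 8036/100 = 80.36; the t > 66 branch applies.
R = 329.7·(80.36 − 60)^(-0.1332) = 329.7·20.36^(-0.1332) = 329.7·0.66938 = 220.694.
G = 288.1·(80.36 − 60)^(-0.07551) = 288.1·20.36^(-0.07551) = 288.1·0.79648 = 229.466.
B = 255 by definition for t > 66.
Rounded: (221, 229, 255).

R=221, G=229, B=255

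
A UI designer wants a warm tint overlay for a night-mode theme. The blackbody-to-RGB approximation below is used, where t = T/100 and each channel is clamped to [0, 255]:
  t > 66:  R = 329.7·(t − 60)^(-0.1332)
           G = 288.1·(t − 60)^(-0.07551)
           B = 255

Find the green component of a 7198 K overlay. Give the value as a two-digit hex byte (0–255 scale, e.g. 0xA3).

0xEF

t = 7198/100 = 71.98; the t > 66 branch applies.
G = 288.1·(71.98 − 60)^(-0.07551) = 288.1·11.98^(-0.07551) = 288.1·0.82902 = 238.841.
Rounded: 239; in hex, 0xEF.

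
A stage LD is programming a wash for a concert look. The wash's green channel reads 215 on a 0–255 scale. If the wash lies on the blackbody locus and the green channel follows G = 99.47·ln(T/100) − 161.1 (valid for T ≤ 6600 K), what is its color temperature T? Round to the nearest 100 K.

4400 K

ln t = (215 + 161.1) / 99.47 = 3.7810.
t = e^3.7810 = 43.862.
T = 100·t = 4386 K → 4400 K to the nearest 100 K.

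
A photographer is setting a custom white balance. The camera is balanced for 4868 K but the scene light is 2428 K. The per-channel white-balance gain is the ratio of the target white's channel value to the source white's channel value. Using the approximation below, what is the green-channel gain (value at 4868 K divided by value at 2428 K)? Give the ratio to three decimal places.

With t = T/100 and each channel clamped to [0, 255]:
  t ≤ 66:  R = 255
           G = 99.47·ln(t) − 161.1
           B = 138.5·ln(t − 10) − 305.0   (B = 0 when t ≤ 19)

1.443

At 2428 K (t = 24.28):
  G = 99.47·ln 24.28 − 161.1 = 99.47·3.1897 − 161.1 = 156.175.
At 4868 K (t = 48.68):
  G = 99.47·ln 48.68 − 161.1 = 99.47·3.8853 − 161.1 = 225.368.
Gain = 225.368 / 156.175 = 1.4430 → 1.443.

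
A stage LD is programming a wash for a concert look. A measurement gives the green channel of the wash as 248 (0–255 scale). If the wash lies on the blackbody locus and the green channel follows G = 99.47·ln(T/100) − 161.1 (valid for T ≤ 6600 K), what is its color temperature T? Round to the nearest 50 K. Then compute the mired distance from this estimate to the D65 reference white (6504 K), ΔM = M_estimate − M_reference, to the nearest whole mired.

+10 mireds

ln t = (248 + 161.1) / 99.47 = 4.1128.
t = e^4.1128 = 61.117.
T = 100·t = 6112 K → 6100 K to the nearest 50 K.
M_estimate = 10⁶/6100 = 163.93; M_reference = 10⁶/6504 = 153.75.
ΔM = 163.93 − 153.75 = 10.18 → +10 mireds.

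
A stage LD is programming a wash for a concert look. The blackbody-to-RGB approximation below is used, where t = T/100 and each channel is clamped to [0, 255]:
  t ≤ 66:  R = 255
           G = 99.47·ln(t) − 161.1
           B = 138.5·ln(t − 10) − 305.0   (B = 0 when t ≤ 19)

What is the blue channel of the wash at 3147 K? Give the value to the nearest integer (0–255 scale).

120

t = 3147/100 = 31.47; the t ≤ 66 branch applies.
B = 138.5·ln(31.47 − 10) − 305.0 = 138.5·ln 21.47 − 305.0 = 138.5·3.0667 − 305.0 = 119.732.
Rounded: 120.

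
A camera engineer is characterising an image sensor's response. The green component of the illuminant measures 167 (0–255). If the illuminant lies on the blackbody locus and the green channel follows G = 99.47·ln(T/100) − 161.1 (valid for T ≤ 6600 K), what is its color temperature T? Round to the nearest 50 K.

ln t = (167 + 161.1) / 99.47 = 3.2985.
t = e^3.2985 = 27.072.
T = 100·t = 2707 K → 2700 K to the nearest 50 K.

2700 K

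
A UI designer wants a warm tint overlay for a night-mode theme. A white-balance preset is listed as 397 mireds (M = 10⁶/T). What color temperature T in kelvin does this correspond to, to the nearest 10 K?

2520 K

T = 10⁶ / 397 = 2518.89 K → 2520 K.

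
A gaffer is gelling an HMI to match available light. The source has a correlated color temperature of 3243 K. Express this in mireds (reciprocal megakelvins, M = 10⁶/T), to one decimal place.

308.4 mireds

M = 10⁶ / 3243 = 308.356 → 308.4 mireds.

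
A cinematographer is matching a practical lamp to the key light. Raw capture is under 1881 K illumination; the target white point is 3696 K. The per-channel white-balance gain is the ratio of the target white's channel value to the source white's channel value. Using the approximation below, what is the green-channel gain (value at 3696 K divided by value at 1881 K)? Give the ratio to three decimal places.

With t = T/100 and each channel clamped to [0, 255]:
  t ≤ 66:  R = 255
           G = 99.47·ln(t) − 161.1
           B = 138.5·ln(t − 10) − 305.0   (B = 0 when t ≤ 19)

1.514

At 1881 K (t = 18.81):
  G = 99.47·ln 18.81 − 161.1 = 99.47·2.9344 − 161.1 = 130.784.
At 3696 K (t = 36.96):
  G = 99.47·ln 36.96 − 161.1 = 99.47·3.6098 − 161.1 = 197.970.
Gain = 197.970 / 130.784 = 1.5137 → 1.514.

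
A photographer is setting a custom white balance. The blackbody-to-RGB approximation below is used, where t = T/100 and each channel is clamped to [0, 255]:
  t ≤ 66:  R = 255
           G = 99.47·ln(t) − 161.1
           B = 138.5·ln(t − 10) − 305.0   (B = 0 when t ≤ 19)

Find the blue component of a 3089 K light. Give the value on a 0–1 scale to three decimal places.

0.455

t = 3089/100 = 30.89; the t ≤ 66 branch applies.
B = 138.5·ln(30.89 − 10) − 305.0 = 138.5·ln 20.89 − 305.0 = 138.5·3.0393 − 305.0 = 115.939.
On a 0–1 scale: 115.939/255 = 0.4547 → 0.455.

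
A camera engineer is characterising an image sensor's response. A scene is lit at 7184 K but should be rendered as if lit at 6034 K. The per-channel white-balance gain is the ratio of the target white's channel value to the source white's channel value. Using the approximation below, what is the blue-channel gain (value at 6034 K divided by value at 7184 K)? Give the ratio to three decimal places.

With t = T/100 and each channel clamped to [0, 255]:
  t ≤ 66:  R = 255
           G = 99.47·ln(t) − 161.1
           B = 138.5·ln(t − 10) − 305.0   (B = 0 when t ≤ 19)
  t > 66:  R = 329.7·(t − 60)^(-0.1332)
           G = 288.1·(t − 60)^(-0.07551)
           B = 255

0.932

At 7184 K (t = 71.84):
  B = 255 by definition for t > 66.
At 6034 K (t = 60.34):
  B = 138.5·ln(60.34 − 10) − 305.0 = 138.5·ln 50.34 − 305.0 = 138.5·3.9188 − 305.0 = 237.754.
Gain = 237.754 / 255.000 = 0.9324 → 0.932.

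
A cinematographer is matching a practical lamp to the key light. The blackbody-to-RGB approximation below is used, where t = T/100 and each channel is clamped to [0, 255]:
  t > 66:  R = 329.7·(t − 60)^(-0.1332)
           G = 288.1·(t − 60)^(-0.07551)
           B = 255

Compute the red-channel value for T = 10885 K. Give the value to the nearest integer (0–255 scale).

t = 10885/100 = 108.85; the t > 66 branch applies.
R = 329.7·(108.85 − 60)^(-0.1332) = 329.7·48.85^(-0.1332) = 329.7·0.59572 = 196.409.
Rounded: 196.

196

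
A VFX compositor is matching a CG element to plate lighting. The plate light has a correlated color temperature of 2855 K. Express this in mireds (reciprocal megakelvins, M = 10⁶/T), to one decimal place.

M = 10⁶ / 2855 = 350.263 → 350.3 mireds.

350.3 mireds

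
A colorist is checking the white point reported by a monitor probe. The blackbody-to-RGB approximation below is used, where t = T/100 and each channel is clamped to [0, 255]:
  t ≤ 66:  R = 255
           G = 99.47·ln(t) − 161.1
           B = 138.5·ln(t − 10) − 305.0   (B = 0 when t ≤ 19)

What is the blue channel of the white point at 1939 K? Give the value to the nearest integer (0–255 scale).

t = 1939/100 = 19.39; the t ≤ 66 branch applies.
B = 138.5·ln(19.39 − 10) − 305.0 = 138.5·ln 9.39 − 305.0 = 138.5·2.2396 − 305.0 = 5.191.
Rounded: 5.

5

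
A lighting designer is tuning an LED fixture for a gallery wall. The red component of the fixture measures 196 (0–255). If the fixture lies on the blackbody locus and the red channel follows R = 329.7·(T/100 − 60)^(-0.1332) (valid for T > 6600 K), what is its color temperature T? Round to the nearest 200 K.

11000 K

(t − 60)^(-0.1332) = 196/329.7 = 0.59448.
t − 60 = 0.59448^(1/-0.1332) = 0.59448^(-7.508) = 49.621, so t = 109.621.
T = 100·t = 10962 K → 11000 K to the nearest 200 K.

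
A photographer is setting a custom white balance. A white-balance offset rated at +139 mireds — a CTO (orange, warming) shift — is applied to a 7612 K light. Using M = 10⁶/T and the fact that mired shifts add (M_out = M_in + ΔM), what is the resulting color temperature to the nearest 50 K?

3700 K

M_in = 10⁶/7612 = 131.37 mireds.
M_out = 131.37 + (+139) = 270.37 mireds.
T_out = 10⁶/270.37 = 3698.6 K → 3700 K.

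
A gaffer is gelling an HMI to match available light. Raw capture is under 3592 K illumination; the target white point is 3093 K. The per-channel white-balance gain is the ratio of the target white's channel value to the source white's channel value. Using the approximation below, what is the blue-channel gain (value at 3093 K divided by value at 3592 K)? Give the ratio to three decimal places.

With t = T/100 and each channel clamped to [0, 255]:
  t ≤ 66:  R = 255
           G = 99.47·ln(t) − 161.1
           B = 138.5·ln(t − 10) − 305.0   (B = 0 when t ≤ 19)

0.797

At 3592 K (t = 35.92):
  B = 138.5·ln(35.92 − 10) − 305.0 = 138.5·ln 25.92 − 305.0 = 138.5·3.2550 − 305.0 = 145.820.
At 3093 K (t = 30.93):
  B = 138.5·ln(30.93 − 10) − 305.0 = 138.5·ln 20.93 − 305.0 = 138.5·3.0412 − 305.0 = 116.204.
Gain = 116.204 / 145.820 = 0.7969 → 0.797.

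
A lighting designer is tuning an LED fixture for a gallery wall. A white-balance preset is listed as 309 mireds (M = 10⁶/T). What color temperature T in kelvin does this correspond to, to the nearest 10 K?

3240 K

T = 10⁶ / 309 = 3236.25 K → 3240 K.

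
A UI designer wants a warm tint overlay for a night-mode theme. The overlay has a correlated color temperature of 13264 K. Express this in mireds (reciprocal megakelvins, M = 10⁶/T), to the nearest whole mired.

M = 10⁶ / 13264 = 75.392 → 75 mireds.

75 mireds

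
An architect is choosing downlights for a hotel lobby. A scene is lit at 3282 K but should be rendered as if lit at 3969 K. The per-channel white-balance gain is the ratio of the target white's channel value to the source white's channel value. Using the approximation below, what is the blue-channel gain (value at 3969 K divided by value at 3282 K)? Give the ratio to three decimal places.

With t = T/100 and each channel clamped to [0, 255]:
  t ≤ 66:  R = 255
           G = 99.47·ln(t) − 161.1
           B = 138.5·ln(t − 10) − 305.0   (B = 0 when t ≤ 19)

At 3282 K (t = 32.82):
  B = 138.5·ln(32.82 − 10) − 305.0 = 138.5·ln 22.82 − 305.0 = 138.5·3.1276 − 305.0 = 128.178.
At 3969 K (t = 39.69):
  B = 138.5·ln(39.69 − 10) − 305.0 = 138.5·ln 29.69 − 305.0 = 138.5·3.3908 − 305.0 = 164.627.
Gain = 164.627 / 128.178 = 1.2844 → 1.284.

1.284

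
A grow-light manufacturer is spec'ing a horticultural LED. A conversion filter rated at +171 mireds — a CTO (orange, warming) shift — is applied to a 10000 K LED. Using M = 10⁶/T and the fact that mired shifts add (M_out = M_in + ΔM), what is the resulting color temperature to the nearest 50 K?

M_in = 10⁶/10000 = 100.00 mireds.
M_out = 100.00 + (+171) = 271.00 mireds.
T_out = 10⁶/271.00 = 3690.0 K → 3700 K.

3700 K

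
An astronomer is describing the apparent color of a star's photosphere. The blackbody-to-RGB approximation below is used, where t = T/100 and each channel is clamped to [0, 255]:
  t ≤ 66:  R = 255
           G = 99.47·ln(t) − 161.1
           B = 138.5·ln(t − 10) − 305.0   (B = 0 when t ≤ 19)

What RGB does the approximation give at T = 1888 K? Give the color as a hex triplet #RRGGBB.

#FF8300

t = 1888/100 = 18.88; the t ≤ 66 branch applies.
R = 255 by definition for t ≤ 66.
G = 99.47·ln 18.88 − 161.1 = 99.47·2.9381 − 161.1 = 131.153.
t = 18.88 ≤ 19, so B = 0.
Rounded: (255, 131, 0).
In hex: #FF8300.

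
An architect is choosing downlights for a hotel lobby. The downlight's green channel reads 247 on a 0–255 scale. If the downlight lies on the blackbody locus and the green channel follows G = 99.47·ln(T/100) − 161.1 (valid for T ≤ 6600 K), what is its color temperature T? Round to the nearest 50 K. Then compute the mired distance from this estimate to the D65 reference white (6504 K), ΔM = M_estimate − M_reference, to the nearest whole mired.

ln t = (247 + 161.1) / 99.47 = 4.1027.
t = e^4.1027 = 60.506.
T = 100·t = 6051 K → 6050 K to the nearest 50 K.
M_estimate = 10⁶/6050 = 165.29; M_reference = 10⁶/6504 = 153.75.
ΔM = 165.29 − 153.75 = 11.54 → +12 mireds.

+12 mireds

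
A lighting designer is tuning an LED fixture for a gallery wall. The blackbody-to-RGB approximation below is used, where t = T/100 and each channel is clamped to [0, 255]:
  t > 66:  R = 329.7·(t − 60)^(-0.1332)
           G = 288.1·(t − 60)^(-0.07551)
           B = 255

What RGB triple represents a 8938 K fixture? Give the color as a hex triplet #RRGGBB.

t = 8938/100 = 89.38; the t > 66 branch applies.
R = 329.7·(89.38 − 60)^(-0.1332) = 329.7·29.38^(-0.1332) = 329.7·0.63746 = 210.172.
G = 288.1·(89.38 − 60)^(-0.07551) = 288.1·29.38^(-0.07551) = 288.1·0.77472 = 223.198.
B = 255 by definition for t > 66.
Rounded: (210, 223, 255).
In hex: #D2DFFF.

#D2DFFF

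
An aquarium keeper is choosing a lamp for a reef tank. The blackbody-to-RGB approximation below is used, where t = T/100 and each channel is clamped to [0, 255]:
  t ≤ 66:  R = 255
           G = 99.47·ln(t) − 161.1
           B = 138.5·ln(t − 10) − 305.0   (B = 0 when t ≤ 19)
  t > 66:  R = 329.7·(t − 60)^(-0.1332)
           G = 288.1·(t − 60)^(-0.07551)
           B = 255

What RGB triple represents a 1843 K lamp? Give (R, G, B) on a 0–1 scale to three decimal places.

t = 1843/100 = 18.43; the t ≤ 66 branch applies.
R = 255 by definition for t ≤ 66.
G = 99.47·ln 18.43 − 161.1 = 99.47·2.9140 − 161.1 = 128.754.
t = 18.43 ≤ 19, so B = 0.
Dividing each by 255: (1.0000, 0.5049, 0.0000) → (1.000, 0.505, 0.000).

(1.000, 0.505, 0.000)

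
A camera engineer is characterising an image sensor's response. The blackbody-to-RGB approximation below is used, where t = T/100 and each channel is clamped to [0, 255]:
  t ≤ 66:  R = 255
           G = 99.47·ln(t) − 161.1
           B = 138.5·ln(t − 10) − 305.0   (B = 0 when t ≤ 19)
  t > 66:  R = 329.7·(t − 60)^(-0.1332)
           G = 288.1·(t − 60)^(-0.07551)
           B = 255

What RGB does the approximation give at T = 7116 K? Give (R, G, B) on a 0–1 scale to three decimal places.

(0.938, 0.942, 1.000)

t = 7116/100 = 71.16; the t > 66 branch applies.
R = 329.7·(71.16 − 60)^(-0.1332) = 329.7·11.16^(-0.1332) = 329.7·0.72519 = 239.095.
G = 288.1·(71.16 − 60)^(-0.07551) = 288.1·11.16^(-0.07551) = 288.1·0.83347 = 240.123.
B = 255 by definition for t > 66.
Dividing each by 255: (0.9376, 0.9417, 1.0000) → (0.938, 0.942, 1.000).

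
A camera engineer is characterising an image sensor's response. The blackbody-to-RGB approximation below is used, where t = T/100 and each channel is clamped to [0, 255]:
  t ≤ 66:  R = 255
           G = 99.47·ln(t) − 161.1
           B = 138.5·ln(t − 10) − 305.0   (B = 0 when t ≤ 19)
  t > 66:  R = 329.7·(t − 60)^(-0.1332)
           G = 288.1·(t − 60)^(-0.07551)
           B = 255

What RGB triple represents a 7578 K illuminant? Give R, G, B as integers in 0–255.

R=228, G=234, B=255

t = 7578/100 = 75.78; the t > 66 branch applies.
R = 329.7·(75.78 − 60)^(-0.1332) = 329.7·15.78^(-0.1332) = 329.7·0.69249 = 228.313.
G = 288.1·(75.78 − 60)^(-0.07551) = 288.1·15.78^(-0.07551) = 288.1·0.81195 = 233.924.
B = 255 by definition for t > 66.
Rounded: (228, 234, 255).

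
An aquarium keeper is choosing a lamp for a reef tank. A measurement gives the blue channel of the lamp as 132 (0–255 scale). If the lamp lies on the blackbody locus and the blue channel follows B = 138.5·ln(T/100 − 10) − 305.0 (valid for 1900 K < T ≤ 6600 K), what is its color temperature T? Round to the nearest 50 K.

ln(t − 10) = (132 + 305.0) / 138.5 = 3.1552.
t − 10 = e^3.1552 = 23.459, so t = 33.459.
T = 100·t = 3346 K → 3350 K to the nearest 50 K.

3350 K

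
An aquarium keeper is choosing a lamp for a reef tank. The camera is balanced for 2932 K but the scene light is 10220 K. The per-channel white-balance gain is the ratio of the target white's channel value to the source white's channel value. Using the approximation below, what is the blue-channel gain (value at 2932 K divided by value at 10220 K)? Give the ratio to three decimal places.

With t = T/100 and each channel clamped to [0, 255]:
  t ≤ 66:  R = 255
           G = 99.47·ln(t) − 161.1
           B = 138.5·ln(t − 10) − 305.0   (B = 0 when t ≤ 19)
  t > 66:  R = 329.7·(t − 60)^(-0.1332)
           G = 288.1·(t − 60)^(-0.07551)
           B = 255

At 10220 K (t = 102.2):
  B = 255 by definition for t > 66.
At 2932 K (t = 29.32):
  B = 138.5·ln(29.32 − 10) − 305.0 = 138.5·ln 19.32 − 305.0 = 138.5·2.9611 − 305.0 = 105.118.
Gain = 105.118 / 255.000 = 0.4122 → 0.412.

0.412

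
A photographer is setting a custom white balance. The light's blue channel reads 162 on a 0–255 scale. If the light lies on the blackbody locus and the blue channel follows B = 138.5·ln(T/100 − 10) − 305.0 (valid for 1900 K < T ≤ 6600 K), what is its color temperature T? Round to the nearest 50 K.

3900 K

ln(t − 10) = (162 + 305.0) / 138.5 = 3.3718.
t − 10 = e^3.3718 = 29.132, so t = 39.132.
T = 100·t = 3913 K → 3900 K to the nearest 50 K.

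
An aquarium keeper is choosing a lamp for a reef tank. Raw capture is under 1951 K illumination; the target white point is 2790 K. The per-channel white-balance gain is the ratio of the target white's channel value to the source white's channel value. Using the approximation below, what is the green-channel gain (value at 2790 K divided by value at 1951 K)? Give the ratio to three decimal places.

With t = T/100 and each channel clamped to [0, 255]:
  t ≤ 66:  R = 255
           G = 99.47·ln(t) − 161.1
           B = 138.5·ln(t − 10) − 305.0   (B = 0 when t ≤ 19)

At 1951 K (t = 19.51):
  G = 99.47·ln 19.51 − 161.1 = 99.47·2.9709 − 161.1 = 134.418.
At 2790 K (t = 27.9):
  G = 99.47·ln 27.9 − 161.1 = 99.47·3.3286 − 161.1 = 169.998.
Gain = 169.998 / 134.418 = 1.2647 → 1.265.

1.265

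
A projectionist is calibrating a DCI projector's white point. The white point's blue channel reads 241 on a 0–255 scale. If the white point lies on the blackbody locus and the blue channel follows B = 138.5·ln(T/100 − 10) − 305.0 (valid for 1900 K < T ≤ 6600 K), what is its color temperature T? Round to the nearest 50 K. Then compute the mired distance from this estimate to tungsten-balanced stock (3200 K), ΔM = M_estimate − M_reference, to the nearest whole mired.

-150 mireds

ln(t − 10) = (241 + 305.0) / 138.5 = 3.9422.
t − 10 = e^3.9422 = 51.534, so t = 61.534.
T = 100·t = 6153 K → 6150 K to the nearest 50 K.
M_estimate = 10⁶/6150 = 162.60; M_reference = 10⁶/3200 = 312.50.
ΔM = 162.60 − 312.50 = -149.90 → -150 mireds.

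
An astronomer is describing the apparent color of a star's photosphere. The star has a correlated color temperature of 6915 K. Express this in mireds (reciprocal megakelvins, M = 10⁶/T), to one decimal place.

M = 10⁶ / 6915 = 144.613 → 144.6 mireds.

144.6 mireds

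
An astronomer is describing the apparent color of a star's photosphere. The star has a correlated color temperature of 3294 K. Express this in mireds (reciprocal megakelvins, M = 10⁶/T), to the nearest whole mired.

304 mireds

M = 10⁶ / 3294 = 303.582 → 304 mireds.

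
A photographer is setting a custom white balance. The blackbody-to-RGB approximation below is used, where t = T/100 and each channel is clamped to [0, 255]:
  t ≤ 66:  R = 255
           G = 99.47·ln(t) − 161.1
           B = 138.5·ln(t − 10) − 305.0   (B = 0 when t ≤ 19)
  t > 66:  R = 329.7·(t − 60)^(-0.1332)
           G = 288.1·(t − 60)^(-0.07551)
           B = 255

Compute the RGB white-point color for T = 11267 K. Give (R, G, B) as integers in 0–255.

t = 11267/100 = 112.67; the t > 66 branch applies.
R = 329.7·(112.67 − 60)^(-0.1332) = 329.7·52.67^(-0.1332) = 329.7·0.58978 = 194.449.
G = 288.1·(112.67 − 60)^(-0.07551) = 288.1·52.67^(-0.07551) = 288.1·0.74132 = 213.574.
B = 255 by definition for t > 66.
Rounded: (194, 214, 255).

(194, 214, 255)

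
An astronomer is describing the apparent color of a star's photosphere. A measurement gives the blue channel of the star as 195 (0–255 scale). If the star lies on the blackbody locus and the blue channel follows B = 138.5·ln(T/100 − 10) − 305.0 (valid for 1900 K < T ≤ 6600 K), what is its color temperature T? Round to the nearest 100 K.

ln(t − 10) = (195 + 305.0) / 138.5 = 3.6101.
t − 10 = e^3.6101 = 36.970, so t = 46.970.
T = 100·t = 4697 K → 4700 K to the nearest 100 K.

4700 K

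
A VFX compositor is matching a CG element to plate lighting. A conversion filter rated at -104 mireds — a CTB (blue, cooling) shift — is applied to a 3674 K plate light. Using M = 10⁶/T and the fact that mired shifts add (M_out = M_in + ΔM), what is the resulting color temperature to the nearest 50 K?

5950 K

M_in = 10⁶/3674 = 272.18 mireds.
M_out = 272.18 + (-104) = 168.18 mireds.
T_out = 10⁶/168.18 = 5945.9 K → 5950 K.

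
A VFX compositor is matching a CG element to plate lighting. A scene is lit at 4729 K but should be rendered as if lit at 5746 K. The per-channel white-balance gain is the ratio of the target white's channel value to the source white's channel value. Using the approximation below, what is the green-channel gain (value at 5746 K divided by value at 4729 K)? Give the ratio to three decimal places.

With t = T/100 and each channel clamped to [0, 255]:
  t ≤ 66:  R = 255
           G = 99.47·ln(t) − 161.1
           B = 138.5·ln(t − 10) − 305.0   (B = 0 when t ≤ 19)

1.087

At 4729 K (t = 47.29):
  G = 99.47·ln 47.29 − 161.1 = 99.47·3.8563 − 161.1 = 222.486.
At 5746 K (t = 57.46):
  G = 99.47·ln 57.46 − 161.1 = 99.47·4.0511 − 161.1 = 241.862.
Gain = 241.862 / 222.486 = 1.0871 → 1.087.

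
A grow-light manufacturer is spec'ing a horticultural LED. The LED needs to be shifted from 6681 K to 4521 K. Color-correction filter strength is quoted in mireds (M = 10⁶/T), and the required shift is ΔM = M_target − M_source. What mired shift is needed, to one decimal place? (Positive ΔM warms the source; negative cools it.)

M_source = 10⁶/6681 = 149.678; M_target = 10⁶/4521 = 221.190.
ΔM = 221.190 − 149.678 = 71.512 → +71.5 mireds, a warming shift.

+71.5 mireds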